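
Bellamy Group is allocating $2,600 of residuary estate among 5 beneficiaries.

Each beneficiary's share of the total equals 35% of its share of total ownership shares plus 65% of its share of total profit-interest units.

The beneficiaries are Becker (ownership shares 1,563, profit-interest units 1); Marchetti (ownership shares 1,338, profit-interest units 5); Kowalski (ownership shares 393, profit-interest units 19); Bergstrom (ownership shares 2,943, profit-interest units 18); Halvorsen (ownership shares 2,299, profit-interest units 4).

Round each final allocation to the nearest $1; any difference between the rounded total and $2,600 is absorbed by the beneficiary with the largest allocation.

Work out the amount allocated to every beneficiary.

Becker: $203 · Marchetti: $322 · Kowalski: $725 · Bergstrom: $961 · Halvorsen: $389

Ownership shares total 8,536; profit-interest units total 47.
Blended shares (35% ownership shares + 65% profit-interest units): Becker 0.0779; Marchetti 0.1240; Kowalski 0.2789; Bergstrom 0.3696; Halvorsen 0.1496.
Proportional shares: Becker 202.58; Marchetti 322.43; Kowalski 725.09; Bergstrom 960.98; Halvorsen 388.92.
After rounding ($1): Becker $203; Marchetti $322; Kowalski $725; Bergstrom $961; Halvorsen $389. Sum = $2,600.
Rounded total matches; no reconciliation needed.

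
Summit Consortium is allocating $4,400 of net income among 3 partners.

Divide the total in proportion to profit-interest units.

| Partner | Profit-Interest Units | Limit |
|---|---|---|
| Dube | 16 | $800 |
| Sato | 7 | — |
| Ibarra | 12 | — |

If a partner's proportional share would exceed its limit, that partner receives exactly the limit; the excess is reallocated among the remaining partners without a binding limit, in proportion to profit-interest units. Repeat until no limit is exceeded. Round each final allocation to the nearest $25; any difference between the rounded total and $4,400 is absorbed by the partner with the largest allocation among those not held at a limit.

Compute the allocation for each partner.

Total profit-interest units = 35.
Pro-rata shares before constraints: Dube 2,011.43; Sato 880.00; Ibarra 1,508.57.
Capped: Dube ($800); balance $3,600 reallocated over remaining profit-interest units 19.
Redistributed shares: Sato 1,326.32 → $1,325; Ibarra 2,273.68 → $2,275.

Dube: $800 · Sato: $1,325 · Ibarra: $2,275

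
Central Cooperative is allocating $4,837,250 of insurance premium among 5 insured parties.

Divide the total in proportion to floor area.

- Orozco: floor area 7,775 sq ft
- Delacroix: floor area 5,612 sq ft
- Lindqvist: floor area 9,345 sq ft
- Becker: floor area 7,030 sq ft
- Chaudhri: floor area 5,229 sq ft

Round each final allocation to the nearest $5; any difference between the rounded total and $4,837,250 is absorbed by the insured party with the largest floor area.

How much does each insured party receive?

Floor area total: 7,775 + 5,612 + 9,345 + 7,030 + 5,229 = 34,991.
Proportional shares: Orozco 1,074,836.92; Delacroix 775,817.98; Lindqvist 1,291,877.95; Becker 971,846.12; Chaudhri 722,871.03.
After rounding ($5): Orozco $1,074,835; Delacroix $775,820; Lindqvist $1,291,880; Becker $971,845; Chaudhri $722,870. Sum = $4,837,250.
No rounding difference to absorb.

Orozco: $1,074,835 · Delacroix: $775,820 · Lindqvist: $1,291,880 · Becker: $971,845 · Chaudhri: $722,870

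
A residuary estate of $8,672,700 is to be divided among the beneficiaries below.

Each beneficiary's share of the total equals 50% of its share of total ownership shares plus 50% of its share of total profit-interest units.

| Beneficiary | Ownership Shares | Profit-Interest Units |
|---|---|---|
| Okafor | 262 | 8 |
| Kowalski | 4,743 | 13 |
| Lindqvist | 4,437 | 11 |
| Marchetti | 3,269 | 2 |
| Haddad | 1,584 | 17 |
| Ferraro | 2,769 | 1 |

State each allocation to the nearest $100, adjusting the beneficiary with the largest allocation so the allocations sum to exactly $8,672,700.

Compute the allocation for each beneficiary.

Okafor: $733,700 | Kowalski: $2,289,400 | Lindqvist: $2,044,800 | Marchetti: $997,500 | Haddad: $1,820,200 | Ferraro: $787,100

Totals — ownership shares 17,064, profit-interest units 52.
Blended shares (50% ownership shares + 50% profit-interest units): Okafor 0.0846; Kowalski 0.2640; Lindqvist 0.2358; Marchetti 0.1150; Haddad 0.2099; Ferraro 0.0908.
Raw shares: Okafor 733,710.92; Kowalski 2,289,391.53; Lindqvist 2,044,847.29; Marchetti 997,509.85; Haddad 1,820,183.26; Ferraro 787,057.14.
At nearest $100: Okafor $733,700; Kowalski $2,289,400; Lindqvist $2,044,800; Marchetti $997,500; Haddad $1,820,200; Ferraro $787,100. Sum = $8,672,700.
No rounding difference to absorb.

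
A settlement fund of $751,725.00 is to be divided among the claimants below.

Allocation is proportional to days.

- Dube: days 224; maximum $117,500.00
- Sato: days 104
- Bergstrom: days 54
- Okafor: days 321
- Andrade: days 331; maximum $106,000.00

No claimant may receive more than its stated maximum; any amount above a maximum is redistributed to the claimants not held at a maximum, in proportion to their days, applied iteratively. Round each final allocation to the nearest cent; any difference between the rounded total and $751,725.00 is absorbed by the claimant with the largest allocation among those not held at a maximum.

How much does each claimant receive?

Dube: $117,500.00; Sato: $114,687.68; Bergstrom: $59,549.37; Okafor: $353,987.95; Andrade: $106,000.00

Combined days = 1,034.
Pro-rata shares before constraints: Dube 162,849.5164; Sato 75,608.7041; Bergstrom 39,258.3656; Okafor 233,369.1731; Andrade 240,639.2408.
Capped: Dube ($117,500.00), Andrade ($106,000.00); remaining pool $528,225.00 reallocated over remaining days 479.
Shares after redistribution: Sato 114,687.6827 → $114,687.68; Bergstrom 59,549.3737 → $59,549.37; Okafor 353,987.9436 → $353,987.94.
Rounding difference +$0.01 applied to Okafor → $353,987.95.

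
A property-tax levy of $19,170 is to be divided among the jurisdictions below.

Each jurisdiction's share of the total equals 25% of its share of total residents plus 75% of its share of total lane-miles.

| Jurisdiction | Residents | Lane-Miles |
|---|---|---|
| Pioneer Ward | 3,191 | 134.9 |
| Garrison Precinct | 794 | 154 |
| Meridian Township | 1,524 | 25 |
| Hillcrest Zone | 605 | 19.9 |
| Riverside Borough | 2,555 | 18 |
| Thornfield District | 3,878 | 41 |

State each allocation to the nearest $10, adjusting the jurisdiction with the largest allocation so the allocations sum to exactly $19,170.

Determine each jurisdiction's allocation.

Pioneer Ward: $6,160 · Garrison Precinct: $5,940 · Meridian Township: $1,500 · Hillcrest Zone: $960 · Riverside Borough: $1,630 · Thornfield District: $2,980

Residents total 12,547; lane-miles total 392.8.
Composite weights (25% residents + 75% lane-miles): Pioneer Ward 0.3212; Garrison Precinct 0.3099; Meridian Township 0.0781; Hillcrest Zone 0.0501; Riverside Borough 0.0853; Thornfield District 0.1556.
Raw shares: Pioneer Ward 6,156.54; Garrison Precinct 5,940.08; Meridian Township 1,497.18; Hillcrest Zone 959.48; Riverside Borough 1,634.76; Thornfield District 2,981.96.
At nearest $10: Pioneer Ward $6,160; Garrison Precinct $5,940; Meridian Township $1,500; Hillcrest Zone $960; Riverside Borough $1,630; Thornfield District $2,980. Sum = $19,170.
Sum already equals the total — no adjustment.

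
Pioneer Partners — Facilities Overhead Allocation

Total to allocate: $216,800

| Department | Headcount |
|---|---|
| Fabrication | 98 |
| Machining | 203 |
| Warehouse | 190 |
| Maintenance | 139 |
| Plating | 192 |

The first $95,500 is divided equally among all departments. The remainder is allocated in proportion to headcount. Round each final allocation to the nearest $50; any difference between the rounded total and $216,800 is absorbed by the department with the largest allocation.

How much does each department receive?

Fabrication: $33,550; Machining: $49,050; Warehouse: $47,150; Maintenance: $39,600; Plating: $47,450

Equal tier: $95,500 ÷ 5 = $19,100 apiece.
Remainder $121,300 by headcount (total 822): Fabrication 14,461.56 → $14,450; Machining 29,956.08 → $29,950; Warehouse 28,037.71 → $28,050; Maintenance 20,511.80 → $20,500; Plating 28,332.85 → $28,350.
Totals: Fabrication $19,100 + $14,450 = $33,550; Machining $19,100 + $29,950 = $49,050; Warehouse $19,100 + $28,050 = $47,150; Maintenance $19,100 + $20,500 = $39,600; Plating $19,100 + $28,350 = $47,450.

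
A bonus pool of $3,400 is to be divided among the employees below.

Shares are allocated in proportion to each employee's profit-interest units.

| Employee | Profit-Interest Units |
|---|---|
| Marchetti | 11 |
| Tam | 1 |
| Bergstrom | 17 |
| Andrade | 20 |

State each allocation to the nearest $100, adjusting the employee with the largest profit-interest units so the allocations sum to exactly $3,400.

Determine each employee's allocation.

Combined profit-interest units = 49.
Pro-rata amounts: Marchetti 11/49 × $3,400 = 763.27; Tam 1/49 × $3,400 = 69.39; Bergstrom 17/49 × $3,400 = 1,179.59; Andrade 20/49 × $3,400 = 1,387.76.
After rounding ($100): Marchetti $800; Tam $100; Bergstrom $1,200; Andrade $1,400. Sum = $3,500.
Difference $3,400 − $3,500 = −$100 applied to largest profit-interest units (Andrade): Andrade becomes $1,300.

Marchetti: $800 | Tam: $100 | Bergstrom: $1,200 | Andrade: $1,300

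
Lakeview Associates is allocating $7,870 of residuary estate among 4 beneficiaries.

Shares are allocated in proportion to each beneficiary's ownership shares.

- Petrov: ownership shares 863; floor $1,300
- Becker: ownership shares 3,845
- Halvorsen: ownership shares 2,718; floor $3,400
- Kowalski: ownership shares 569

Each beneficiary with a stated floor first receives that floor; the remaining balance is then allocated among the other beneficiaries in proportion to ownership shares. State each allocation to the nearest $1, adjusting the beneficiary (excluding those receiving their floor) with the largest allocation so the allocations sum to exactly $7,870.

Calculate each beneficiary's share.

Fund the minimums — Petrov $1,300; Halvorsen $3,400. Residual $3,170.
Residual split over remaining ownership shares 4,414: Becker 2,761.36 → $2,761; Kowalski 408.64 → $409.

Petrov: $1,300 | Becker: $2,761 | Halvorsen: $3,400 | Kowalski: $409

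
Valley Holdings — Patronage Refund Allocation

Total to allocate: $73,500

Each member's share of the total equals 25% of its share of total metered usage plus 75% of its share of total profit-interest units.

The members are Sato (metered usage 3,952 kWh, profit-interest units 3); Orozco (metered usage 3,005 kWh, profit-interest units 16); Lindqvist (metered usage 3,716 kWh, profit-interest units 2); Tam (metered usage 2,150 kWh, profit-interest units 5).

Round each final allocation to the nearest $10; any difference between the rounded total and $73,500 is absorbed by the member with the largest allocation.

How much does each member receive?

Sato: $12,020; Orozco: $38,230; Lindqvist: $9,570; Tam: $13,680

Totals — metered usage 12,823, profit-interest units 26.
Composite weights (25% metered usage + 75% profit-interest units): Sato 0.1636; Orozco 0.5201; Lindqvist 0.1301; Tam 0.1861.
Raw shares: Sato 12,023.68; Orozco 38,229.16; Lindqvist 9,565.31; Tam 13,681.85.
After rounding ($10): Sato $12,020; Orozco $38,230; Lindqvist $9,570; Tam $13,680. Sum = $73,500.
Rounded total matches; no reconciliation needed.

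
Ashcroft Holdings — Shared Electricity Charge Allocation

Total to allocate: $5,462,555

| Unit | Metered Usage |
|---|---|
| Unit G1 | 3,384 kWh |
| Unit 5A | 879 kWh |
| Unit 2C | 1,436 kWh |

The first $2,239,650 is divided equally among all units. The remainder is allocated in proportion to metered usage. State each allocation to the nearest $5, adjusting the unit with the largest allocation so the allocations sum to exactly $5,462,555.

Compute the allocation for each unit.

Unit G1: $2,660,270 | Unit 5A: $1,243,645 | Unit 2C: $1,558,640

$2,239,650 shared equally gives $746,550 per unit.
Remainder $3,222,905 by metered usage (total 5,699): Unit G1 1,913,723.55 → $1,913,725; Unit 5A 497,093.09 → $497,095; Unit 2C 812,088.36 → $812,090.
Rounding difference −$5 on remainder applied to Unit G1.
Totals: Unit G1 $746,550 + $1,913,720 = $2,660,270; Unit 5A $746,550 + $497,095 = $1,243,645; Unit 2C $746,550 + $812,090 = $1,558,640.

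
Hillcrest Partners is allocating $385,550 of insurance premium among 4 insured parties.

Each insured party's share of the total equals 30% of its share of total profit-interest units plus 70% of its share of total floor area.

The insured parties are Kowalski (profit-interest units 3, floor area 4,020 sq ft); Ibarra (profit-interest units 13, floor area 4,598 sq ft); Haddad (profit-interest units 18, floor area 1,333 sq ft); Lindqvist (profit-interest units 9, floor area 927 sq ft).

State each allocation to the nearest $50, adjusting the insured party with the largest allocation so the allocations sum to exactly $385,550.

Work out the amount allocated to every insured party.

Kowalski: $107,800 | Ibarra: $149,050 | Haddad: $81,500 | Lindqvist: $47,200

Profit-interest units total 43; floor area total 10,878.
Combined weights (30% profit-interest units + 70% floor area): Kowalski 0.2796; Ibarra 0.3866; Haddad 0.2114; Lindqvist 0.1224.
Unrounded shares: Kowalski 107,806.52; Ibarra 149,045.64; Haddad 81,489.86; Lindqvist 47,207.98.
At nearest $50: Kowalski $107,800; Ibarra $149,050; Haddad $81,500; Lindqvist $47,200. Sum = $385,550.
Sum already equals the total — no adjustment.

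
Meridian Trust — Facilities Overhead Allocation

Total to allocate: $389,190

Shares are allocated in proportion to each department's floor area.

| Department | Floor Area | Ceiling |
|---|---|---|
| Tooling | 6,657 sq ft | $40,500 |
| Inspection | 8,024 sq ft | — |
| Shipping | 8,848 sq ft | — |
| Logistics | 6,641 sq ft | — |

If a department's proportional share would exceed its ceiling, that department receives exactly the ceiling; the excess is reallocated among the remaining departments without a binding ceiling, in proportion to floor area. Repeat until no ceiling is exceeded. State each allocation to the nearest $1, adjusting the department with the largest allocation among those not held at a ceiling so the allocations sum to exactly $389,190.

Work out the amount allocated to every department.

Sum of floor area: 30,170.
Pro-rata shares before constraints: Tooling 85,874.64; Inspection 103,508.80; Shipping 114,138.32; Logistics 85,668.24.
Cap binds for Tooling ($40,500); balance $348,690 reallocated over remaining floor area 23,513.
Shares after redistribution: Inspection 118,993.26 → $118,993; Shipping 131,212.91 → $131,213; Logistics 98,483.83 → $98,484.

Tooling: $40,500 · Inspection: $118,993 · Shipping: $131,213 · Logistics: $98,484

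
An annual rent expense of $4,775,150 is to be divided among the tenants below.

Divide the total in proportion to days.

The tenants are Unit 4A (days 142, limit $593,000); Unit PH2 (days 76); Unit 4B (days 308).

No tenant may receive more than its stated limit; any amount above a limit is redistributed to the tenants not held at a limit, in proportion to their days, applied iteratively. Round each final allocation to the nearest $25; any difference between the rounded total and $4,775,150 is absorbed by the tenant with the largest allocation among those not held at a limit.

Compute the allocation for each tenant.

Unit 4A: $593,000 | Unit PH2: $827,725 | Unit 4B: $3,354,425

Combined days = 526.
Pro-rata shares before constraints: Unit 4A 1,289,108.94; Unit PH2 689,945.63; Unit 4B 2,796,095.44.
Cap binds for Unit 4A ($593,000); residual $4,182,150 reallocated over remaining days 384.
Shares after redistribution: Unit PH2 827,717.19 → $827,725; Unit 4B 3,354,432.81 → $3,354,425.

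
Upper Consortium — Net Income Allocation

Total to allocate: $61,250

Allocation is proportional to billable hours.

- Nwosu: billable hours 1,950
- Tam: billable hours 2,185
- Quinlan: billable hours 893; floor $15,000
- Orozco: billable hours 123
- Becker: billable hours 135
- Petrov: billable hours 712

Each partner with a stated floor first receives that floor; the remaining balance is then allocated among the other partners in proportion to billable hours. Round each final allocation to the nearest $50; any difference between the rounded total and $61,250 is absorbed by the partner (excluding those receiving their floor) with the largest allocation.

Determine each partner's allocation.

Nwosu: $17,650 | Tam: $19,850 | Quinlan: $15,000 | Orozco: $1,100 | Becker: $1,200 | Petrov: $6,450

Minimums first: Quinlan $15,000. Remaining pool $46,250.
Remaining pool split over remaining billable hours 5,105: Nwosu 17,666.50 → $17,650; Tam 19,795.54 → $19,800; Orozco 1,114.35 → $1,100; Becker 1,223.07 → $1,200; Petrov 6,450.54 → $6,450.
Rounding difference +$50 applied to Tam → $19,850.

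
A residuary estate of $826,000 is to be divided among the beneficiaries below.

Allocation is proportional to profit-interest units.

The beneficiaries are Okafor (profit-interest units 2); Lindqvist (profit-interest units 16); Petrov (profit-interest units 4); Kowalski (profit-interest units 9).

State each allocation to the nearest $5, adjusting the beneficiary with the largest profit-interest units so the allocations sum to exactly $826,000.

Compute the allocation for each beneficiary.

Okafor: $53,290 | Lindqvist: $426,325 | Petrov: $106,580 | Kowalski: $239,805

Profit-interest units total: 2 + 16 + 4 + 9 = 31.
Proportional shares: Okafor 53,290.32; Lindqvist 426,322.58; Petrov 106,580.65; Kowalski 239,806.45.
After rounding ($5): Okafor $53,290; Lindqvist $426,325; Petrov $106,580; Kowalski $239,805. Sum = $826,000.
Rounded total matches; no reconciliation needed.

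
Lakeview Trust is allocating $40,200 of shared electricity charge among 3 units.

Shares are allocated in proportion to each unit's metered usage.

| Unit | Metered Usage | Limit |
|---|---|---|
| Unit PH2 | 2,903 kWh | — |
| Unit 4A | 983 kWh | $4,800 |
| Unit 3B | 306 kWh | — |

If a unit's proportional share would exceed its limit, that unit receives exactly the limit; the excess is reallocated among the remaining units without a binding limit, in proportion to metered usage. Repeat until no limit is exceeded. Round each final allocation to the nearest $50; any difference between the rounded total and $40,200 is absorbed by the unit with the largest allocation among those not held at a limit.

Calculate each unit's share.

Unit PH2: $32,000 | Unit 4A: $4,800 | Unit 3B: $3,400

Sum of metered usage: 4,192.
Unconstrained shares: Unit PH2 27,838.88; Unit 4A 9,426.67; Unit 3B 2,934.45.
Held at cap: Unit 4A ($4,800); balance $35,400 reallocated over remaining metered usage 3,209.
Remaining shares: Unit PH2 32,024.37 → $32,000; Unit 3B 3,375.63 → $3,400.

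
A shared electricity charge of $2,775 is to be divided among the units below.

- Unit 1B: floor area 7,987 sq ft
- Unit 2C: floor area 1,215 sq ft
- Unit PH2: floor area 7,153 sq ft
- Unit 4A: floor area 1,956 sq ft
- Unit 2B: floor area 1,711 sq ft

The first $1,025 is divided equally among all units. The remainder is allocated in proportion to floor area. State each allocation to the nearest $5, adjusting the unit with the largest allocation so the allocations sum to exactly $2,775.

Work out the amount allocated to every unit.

First tranche $1,025 split equally: $205 each.
Remainder $1,750 by floor area (total 20,022): Unit 1B 698.09 → $700; Unit 2C 106.20 → $105; Unit PH2 625.20 → $625; Unit 4A 170.96 → $170; Unit 2B 149.55 → $150.
Totals: Unit 1B $205 + $700 = $905; Unit 2C $205 + $105 = $310; Unit PH2 $205 + $625 = $830; Unit 4A $205 + $170 = $375; Unit 2B $205 + $150 = $355.

Unit 1B: $905 | Unit 2C: $310 | Unit PH2: $830 | Unit 4A: $375 | Unit 2B: $355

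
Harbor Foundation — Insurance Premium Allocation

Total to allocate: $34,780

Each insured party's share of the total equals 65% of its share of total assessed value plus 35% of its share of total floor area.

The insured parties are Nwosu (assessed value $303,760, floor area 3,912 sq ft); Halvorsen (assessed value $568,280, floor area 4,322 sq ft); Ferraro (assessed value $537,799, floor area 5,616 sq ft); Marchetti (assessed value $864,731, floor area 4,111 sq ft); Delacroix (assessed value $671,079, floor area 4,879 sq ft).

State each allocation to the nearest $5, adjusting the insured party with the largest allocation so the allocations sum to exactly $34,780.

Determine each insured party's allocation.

Nwosu: $4,415 · Halvorsen: $6,665 · Ferraro: $7,120 · Marchetti: $8,830 · Delacroix: $7,750

Totals — assessed value 2,945,649, floor area 22,840.
Blended shares (65% assessed value + 35% floor area): Nwosu 0.1270; Halvorsen 0.1916; Ferraro 0.2047; Marchetti 0.2538; Delacroix 0.2228.
Unrounded shares: Nwosu 4,416.24; Halvorsen 6,664.87; Ferraro 7,120.60; Marchetti 8,827.59; Delacroix 7,750.69.
After rounding ($5): Nwosu $4,415; Halvorsen $6,665; Ferraro $7,120; Marchetti $8,830; Delacroix $7,750. Sum = $34,780.
Rounded total matches; no reconciliation needed.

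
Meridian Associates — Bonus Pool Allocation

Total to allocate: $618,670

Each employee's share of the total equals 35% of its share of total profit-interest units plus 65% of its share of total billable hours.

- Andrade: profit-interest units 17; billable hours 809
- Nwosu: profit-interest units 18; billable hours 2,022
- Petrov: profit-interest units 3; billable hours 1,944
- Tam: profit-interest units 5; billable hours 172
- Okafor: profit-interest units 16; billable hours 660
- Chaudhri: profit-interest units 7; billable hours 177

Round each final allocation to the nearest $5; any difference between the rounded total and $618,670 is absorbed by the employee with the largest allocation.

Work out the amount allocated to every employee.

Profit-interest units total 66; billable hours total 5,784.
Blended shares (35% profit-interest units + 65% billable hours): Andrade 0.1811; Nwosu 0.3227; Petrov 0.2344; Tam 0.0458; Okafor 0.1590; Chaudhri 0.0570.
Raw shares: Andrade 112,020.17; Nwosu 199,635.43; Petrov 145,000.05; Tam 28,362.52; Okafor 98,380.04; Chaudhri 35,271.79.
After rounding ($5): Andrade $112,020; Nwosu $199,635; Petrov $145,000; Tam $28,365; Okafor $98,380; Chaudhri $35,270. Sum = $618,670.
No rounding difference to absorb.

Andrade: $112,020 | Nwosu: $199,635 | Petrov: $145,000 | Tam: $28,365 | Okafor: $98,380 | Chaudhri: $35,270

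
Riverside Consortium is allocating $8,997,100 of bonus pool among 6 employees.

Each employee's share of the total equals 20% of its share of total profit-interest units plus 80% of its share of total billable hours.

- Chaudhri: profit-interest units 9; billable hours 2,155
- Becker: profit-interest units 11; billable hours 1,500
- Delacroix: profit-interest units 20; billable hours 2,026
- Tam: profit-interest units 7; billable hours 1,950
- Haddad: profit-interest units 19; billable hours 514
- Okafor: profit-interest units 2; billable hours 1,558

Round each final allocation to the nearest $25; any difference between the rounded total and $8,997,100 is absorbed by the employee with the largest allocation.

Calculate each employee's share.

Profit-interest units total 68; billable hours total 9,703.
Composite weights (20% profit-interest units + 80% billable hours): Chaudhri 0.2041; Becker 0.1560; Delacroix 0.2259; Tam 0.1814; Haddad 0.0983; Okafor 0.1343.
Raw shares: Chaudhri 1,836,736.33; Becker 1,403,781.81; Delacroix 2,032,126.85; Tam 1,631,743.33; Haddad 884,064.03; Okafor 1,208,647.65.
After rounding ($25): Chaudhri $1,836,725; Becker $1,403,775; Delacroix $2,032,125; Tam $1,631,750; Haddad $884,075; Okafor $1,208,650. Sum = $8,997,100.
Rounded total matches; no reconciliation needed.

Chaudhri: $1,836,725; Becker: $1,403,775; Delacroix: $2,032,125; Tam: $1,631,750; Haddad: $884,075; Okafor: $1,208,650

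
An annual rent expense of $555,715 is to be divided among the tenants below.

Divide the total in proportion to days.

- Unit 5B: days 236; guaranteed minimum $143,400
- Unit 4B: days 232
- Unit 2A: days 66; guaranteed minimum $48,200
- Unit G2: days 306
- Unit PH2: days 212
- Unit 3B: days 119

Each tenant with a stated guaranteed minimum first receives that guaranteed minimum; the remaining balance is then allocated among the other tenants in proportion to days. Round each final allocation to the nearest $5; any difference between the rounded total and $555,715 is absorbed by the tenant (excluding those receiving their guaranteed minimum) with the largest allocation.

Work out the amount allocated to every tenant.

Unit 5B: $143,400; Unit 4B: $97,210; Unit 2A: $48,200; Unit G2: $128,215; Unit PH2: $88,830; Unit 3B: $49,860

Fund the minimums — Unit 5B $143,400; Unit 2A $48,200. Residual $364,115.
Residual split over remaining days 869: Unit 4B 97,209.07 → $97,210; Unit G2 128,215.41 → $128,215; Unit PH2 88,828.98 → $88,830; Unit 3B 49,861.55 → $49,860.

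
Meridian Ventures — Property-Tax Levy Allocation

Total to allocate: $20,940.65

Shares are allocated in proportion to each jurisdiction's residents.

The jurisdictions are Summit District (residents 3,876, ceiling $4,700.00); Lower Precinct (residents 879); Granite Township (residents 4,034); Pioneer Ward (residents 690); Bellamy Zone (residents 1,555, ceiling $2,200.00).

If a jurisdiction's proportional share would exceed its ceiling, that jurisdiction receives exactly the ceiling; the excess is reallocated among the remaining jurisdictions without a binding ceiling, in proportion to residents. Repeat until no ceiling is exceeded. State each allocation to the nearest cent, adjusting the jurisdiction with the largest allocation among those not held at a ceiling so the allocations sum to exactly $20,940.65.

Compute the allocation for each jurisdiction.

Combined residents = 11,034.
Proportional shares (ignoring caps): Summit District 7,355.9869; Lower Precinct 1,668.1921; Granite Township 7,655.8439; Pioneer Ward 1,309.5023; Bellamy Zone 2,951.1248.
Held at cap: Summit District ($4,700.00), Bellamy Zone ($2,200.00); residual $14,040.65 reallocated over remaining residents 5,603.
Shares after redistribution: Lower Precinct 2,202.7006 → $2,202.70; Granite Township 10,108.8671 → $10,108.87; Pioneer Ward 1,729.0824 → $1,729.08.

Summit District: $4,700.00 · Lower Precinct: $2,202.70 · Granite Township: $10,108.87 · Pioneer Ward: $1,729.08 · Bellamy Zone: $2,200.00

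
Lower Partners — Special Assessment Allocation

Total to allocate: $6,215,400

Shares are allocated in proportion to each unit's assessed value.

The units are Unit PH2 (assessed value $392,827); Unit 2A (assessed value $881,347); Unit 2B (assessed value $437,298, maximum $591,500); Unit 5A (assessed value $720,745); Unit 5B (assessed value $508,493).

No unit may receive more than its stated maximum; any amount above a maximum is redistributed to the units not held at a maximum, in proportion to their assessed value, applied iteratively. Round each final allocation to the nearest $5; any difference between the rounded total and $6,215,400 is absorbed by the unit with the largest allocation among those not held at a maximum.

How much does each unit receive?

Unit PH2: $882,485; Unit 2A: $1,979,940; Unit 2B: $591,500; Unit 5A: $1,619,150; Unit 5B: $1,142,325

Combined assessed value = 2,940,710.
Pro-rata shares before constraints: Unit PH2 830,267.84; Unit 2A 1,862,789.65; Unit 2B 924,260.46; Unit 5A 1,523,345.88; Unit 5B 1,074,736.17.
Held at cap: Unit 2B ($591,500); remaining pool $5,623,900 reallocated over remaining assessed value 2,503,412.
Shares after redistribution: Unit PH2 882,483.49 → $882,485; Unit 2A 1,979,940.73 → $1,979,940; Unit 5A 1,619,149.31 → $1,619,150; Unit 5B 1,142,326.47 → $1,142,325.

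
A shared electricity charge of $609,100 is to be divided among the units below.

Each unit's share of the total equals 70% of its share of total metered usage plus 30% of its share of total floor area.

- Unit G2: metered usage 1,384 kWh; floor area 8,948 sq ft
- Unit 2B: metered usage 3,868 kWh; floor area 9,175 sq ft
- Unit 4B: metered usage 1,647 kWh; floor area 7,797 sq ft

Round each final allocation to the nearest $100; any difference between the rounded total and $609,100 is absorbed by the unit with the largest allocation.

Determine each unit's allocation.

Unit G2: $148,600 · Unit 2B: $303,700 · Unit 4B: $156,800

Metered usage total 6,899; floor area total 25,920.
Composite weights (70% metered usage + 30% floor area): Unit G2 0.2440; Unit 2B 0.4987; Unit 4B 0.2574.
Unrounded shares: Unit G2 148,614.90; Unit 2B 303,730.64; Unit 4B 156,754.46.
At nearest $100: Unit G2 $148,600; Unit 2B $303,700; Unit 4B $156,800. Sum = $609,100.
Rounded total matches; no reconciliation needed.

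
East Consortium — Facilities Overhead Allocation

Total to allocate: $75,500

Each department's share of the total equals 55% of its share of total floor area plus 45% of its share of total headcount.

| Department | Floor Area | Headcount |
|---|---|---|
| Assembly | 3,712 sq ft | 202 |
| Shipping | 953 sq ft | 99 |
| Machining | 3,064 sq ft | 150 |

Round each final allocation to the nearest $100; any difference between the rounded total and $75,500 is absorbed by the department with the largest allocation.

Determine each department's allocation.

Floor area total 7,729; headcount total 451.
Combined weights (55% floor area + 45% headcount): Assembly 0.4657; Shipping 0.1666; Machining 0.3677.
Raw shares: Assembly 35,160.36; Shipping 12,578.04; Machining 27,761.60.
At nearest $100: Assembly $35,200; Shipping $12,600; Machining $27,800. Sum = $75,600.
Difference $75,500 − $75,600 = −$100 applied to largest allocation (Assembly): Assembly becomes $35,100.

Assembly: $35,100 | Shipping: $12,600 | Machining: $27,800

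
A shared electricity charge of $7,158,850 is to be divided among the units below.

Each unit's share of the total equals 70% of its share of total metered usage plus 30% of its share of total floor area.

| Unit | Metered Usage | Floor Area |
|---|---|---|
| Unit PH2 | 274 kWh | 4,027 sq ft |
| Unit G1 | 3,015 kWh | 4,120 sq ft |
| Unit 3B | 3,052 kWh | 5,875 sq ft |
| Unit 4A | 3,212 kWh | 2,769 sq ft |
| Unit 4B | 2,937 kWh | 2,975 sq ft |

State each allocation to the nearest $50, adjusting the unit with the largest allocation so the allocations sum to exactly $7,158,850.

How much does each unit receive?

Metered usage total 12,490; floor area total 19,766.
Composite weights (70% metered usage + 30% floor area): Unit PH2 0.0765; Unit G1 0.2315; Unit 3B 0.2602; Unit 4A 0.2220; Unit 4B 0.2098.
Proportional shares: Unit PH2 547,483.01; Unit G1 1,657,322.46; Unit 3B 1,862,855.24; Unit 4A 1,589,570.56; Unit 4B 1,501,618.73.
At nearest $50: Unit PH2 $547,500; Unit G1 $1,657,300; Unit 3B $1,862,850; Unit 4A $1,589,550; Unit 4B $1,501,600. Sum = $7,158,800.
Difference $7,158,850 − $7,158,800 = +$50 applied to largest allocation (Unit 3B): Unit 3B becomes $1,862,900.

Unit PH2: $547,500; Unit G1: $1,657,300; Unit 3B: $1,862,900; Unit 4A: $1,589,550; Unit 4B: $1,501,600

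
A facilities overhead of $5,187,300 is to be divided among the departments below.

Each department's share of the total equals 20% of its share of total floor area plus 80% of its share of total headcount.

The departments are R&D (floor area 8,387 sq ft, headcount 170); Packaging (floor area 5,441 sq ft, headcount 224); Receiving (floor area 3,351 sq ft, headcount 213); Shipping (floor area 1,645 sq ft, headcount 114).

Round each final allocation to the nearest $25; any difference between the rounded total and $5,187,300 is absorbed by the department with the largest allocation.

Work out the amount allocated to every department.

R&D: $1,440,700 · Packaging: $1,589,150 · Receiving: $1,410,650 · Shipping: $746,800

Totals — floor area 18,824, headcount 721.
Blended shares (20% floor area + 80% headcount): R&D 0.2777; Packaging 0.3064; Receiving 0.2719; Shipping 0.1440.
Raw shares: R&D 1,440,702.83; Packaging 1,589,144.24; Receiving 1,410,644.24; Shipping 746,808.70.
Rounded to nearest $25: R&D $1,440,700; Packaging $1,589,150; Receiving $1,410,650; Shipping $746,800. Sum = $5,187,300.
No rounding difference to absorb.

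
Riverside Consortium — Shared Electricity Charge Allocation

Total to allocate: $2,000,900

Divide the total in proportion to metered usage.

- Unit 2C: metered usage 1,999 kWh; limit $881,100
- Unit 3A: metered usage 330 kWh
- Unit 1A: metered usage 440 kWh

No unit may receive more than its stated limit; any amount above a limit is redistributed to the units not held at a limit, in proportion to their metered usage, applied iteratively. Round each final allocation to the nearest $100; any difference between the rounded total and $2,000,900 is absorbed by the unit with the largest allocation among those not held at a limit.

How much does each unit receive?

Combined metered usage = 2,769.
Unconstrained shares: Unit 2C 1,444,492.27; Unit 3A 238,460.46; Unit 1A 317,947.27.
Held at cap: Unit 2C ($881,100); remaining pool $1,119,800 reallocated over remaining metered usage 770.
Remaining shares: Unit 3A 479,914.29 → $479,900; Unit 1A 639,885.71 → $639,900.

Unit 2C: $881,100 | Unit 3A: $479,900 | Unit 1A: $639,900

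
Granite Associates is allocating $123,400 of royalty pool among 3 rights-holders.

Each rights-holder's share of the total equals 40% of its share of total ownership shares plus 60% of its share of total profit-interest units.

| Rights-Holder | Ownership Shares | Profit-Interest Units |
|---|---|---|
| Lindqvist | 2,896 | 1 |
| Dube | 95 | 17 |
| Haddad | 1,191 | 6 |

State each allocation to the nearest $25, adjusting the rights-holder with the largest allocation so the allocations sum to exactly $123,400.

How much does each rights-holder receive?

Ownership shares total 4,182; profit-interest units total 24.
Composite weights (40% ownership shares + 60% profit-interest units): Lindqvist 0.3020; Dube 0.4341; Haddad 0.2639.
Proportional shares: Lindqvist 37,266.39; Dube 53,566.28; Haddad 32,567.33.
At nearest $25: Lindqvist $37,275; Dube $53,575; Haddad $32,575. Sum = $123,425.
Difference $123,400 − $123,425 = −$25 applied to largest allocation (Dube): Dube becomes $53,550.

Lindqvist: $37,275 | Dube: $53,550 | Haddad: $32,575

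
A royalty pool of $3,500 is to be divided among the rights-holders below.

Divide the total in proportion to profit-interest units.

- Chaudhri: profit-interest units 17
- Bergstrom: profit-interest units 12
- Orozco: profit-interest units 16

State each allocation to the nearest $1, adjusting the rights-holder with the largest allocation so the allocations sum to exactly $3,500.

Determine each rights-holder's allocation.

Profit-interest units total: 45.
Unrounded shares: Chaudhri 17/45 × $3,500 = 1,322.22; Bergstrom 12/45 × $3,500 = 933.33; Orozco 16/45 × $3,500 = 1,244.44.
After rounding ($1): Chaudhri $1,322; Bergstrom $933; Orozco $1,244. Sum = $3,499.
Difference $3,500 − $3,499 = +$1 applied to largest allocation (Chaudhri): Chaudhri becomes $1,323.

Chaudhri: $1,323 · Bergstrom: $933 · Orozco: $1,244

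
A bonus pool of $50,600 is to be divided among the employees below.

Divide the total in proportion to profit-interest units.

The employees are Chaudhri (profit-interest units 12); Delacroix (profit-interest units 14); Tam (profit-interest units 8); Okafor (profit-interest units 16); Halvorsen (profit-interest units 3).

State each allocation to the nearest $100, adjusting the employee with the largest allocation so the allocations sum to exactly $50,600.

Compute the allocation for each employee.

Profit-interest units total: 53.
Unrounded shares: Chaudhri 12/53 × $50,600 = 11,456.60; Delacroix 14/53 × $50,600 = 13,366.04; Tam 8/53 × $50,600 = 7,637.74; Okafor 16/53 × $50,600 = 15,275.47; Halvorsen 3/53 × $50,600 = 2,864.15.
After rounding ($100): Chaudhri $11,500; Delacroix $13,400; Tam $7,600; Okafor $15,300; Halvorsen $2,900. Sum = $50,700.
Difference $50,600 − $50,700 = −$100 applied to largest allocation (Okafor): Okafor becomes $15,200.

Chaudhri: $11,500; Delacroix: $13,400; Tam: $7,600; Okafor: $15,200; Halvorsen: $2,900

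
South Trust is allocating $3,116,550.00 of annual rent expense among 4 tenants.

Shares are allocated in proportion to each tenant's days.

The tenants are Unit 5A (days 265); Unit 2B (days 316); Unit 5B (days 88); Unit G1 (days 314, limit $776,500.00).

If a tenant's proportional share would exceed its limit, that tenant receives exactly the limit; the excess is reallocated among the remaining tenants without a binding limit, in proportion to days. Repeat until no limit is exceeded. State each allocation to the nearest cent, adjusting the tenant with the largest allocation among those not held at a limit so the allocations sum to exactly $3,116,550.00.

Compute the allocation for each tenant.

Unit 5A: $926,925.64; Unit 2B: $1,105,315.09; Unit 5B: $307,809.27; Unit G1: $776,500.00

Combined days = 983.
Pro-rata shares before constraints: Unit 5A 840,168.6165; Unit 2B 1,001,861.4446; Unit 5B 278,999.3896; Unit G1 995,520.5493.
Held at cap: Unit G1 ($776,500.00); balance $2,340,050.00 reallocated over remaining days 669.
Shares after redistribution: Unit 5A 926,925.6353 → $926,925.64; Unit 2B 1,105,315.0972 → $1,105,315.10; Unit 5B 307,809.2676 → $307,809.27.
Rounding difference −$0.01 applied to Unit 2B → $1,105,315.09.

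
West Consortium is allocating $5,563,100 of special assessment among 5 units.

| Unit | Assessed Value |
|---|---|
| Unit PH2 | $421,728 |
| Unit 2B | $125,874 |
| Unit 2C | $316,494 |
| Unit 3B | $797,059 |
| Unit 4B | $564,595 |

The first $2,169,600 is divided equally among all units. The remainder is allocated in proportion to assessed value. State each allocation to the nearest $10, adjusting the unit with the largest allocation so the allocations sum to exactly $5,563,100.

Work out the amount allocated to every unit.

Unit PH2: $1,076,910 | Unit 2B: $625,830 | Unit 2C: $916,460 | Unit 3B: $1,649,170 | Unit 4B: $1,294,730

Equal tier: $2,169,600 ÷ 5 = $433,920 apiece.
Remainder $3,393,500 by assessed value (total 2,225,750): Unit PH2 642,989.54 → $642,990; Unit 2B 191,914.37 → $191,910; Unit 2C 482,544.04 → $482,540; Unit 3B 1,215,239.68 → $1,215,240; Unit 4B 860,812.37 → $860,810.
Rounding difference +$10 on remainder applied to Unit 3B.
Totals: Unit PH2 $433,920 + $642,990 = $1,076,910; Unit 2B $433,920 + $191,910 = $625,830; Unit 2C $433,920 + $482,540 = $916,460; Unit 3B $433,920 + $1,215,250 = $1,649,170; Unit 4B $433,920 + $860,810 = $1,294,730.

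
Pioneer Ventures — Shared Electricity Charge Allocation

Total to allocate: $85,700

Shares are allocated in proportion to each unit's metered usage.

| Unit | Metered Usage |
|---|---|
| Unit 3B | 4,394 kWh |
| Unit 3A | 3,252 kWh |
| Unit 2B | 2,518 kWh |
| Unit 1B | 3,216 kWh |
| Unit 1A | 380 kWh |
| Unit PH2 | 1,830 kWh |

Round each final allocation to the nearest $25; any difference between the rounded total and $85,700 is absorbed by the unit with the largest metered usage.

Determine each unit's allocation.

Combined metered usage = 4,394 + 3,252 + 2,518 + 3,216 + 380 + 1,830 = 15,590.
Pro-rata amounts: Unit 3B 24,154.32; Unit 3A 17,876.61; Unit 2B 13,841.73; Unit 1B 17,678.72; Unit 1A 2,088.90; Unit PH2 10,059.72.
Rounded to nearest $25: Unit 3B $24,150; Unit 3A $17,875; Unit 2B $13,850; Unit 1B $17,675; Unit 1A $2,100; Unit PH2 $10,050. Sum = $85,700.
Sum already equals the total — no adjustment.

Unit 3B: $24,150 · Unit 3A: $17,875 · Unit 2B: $13,850 · Unit 1B: $17,675 · Unit 1A: $2,100 · Unit PH2: $10,050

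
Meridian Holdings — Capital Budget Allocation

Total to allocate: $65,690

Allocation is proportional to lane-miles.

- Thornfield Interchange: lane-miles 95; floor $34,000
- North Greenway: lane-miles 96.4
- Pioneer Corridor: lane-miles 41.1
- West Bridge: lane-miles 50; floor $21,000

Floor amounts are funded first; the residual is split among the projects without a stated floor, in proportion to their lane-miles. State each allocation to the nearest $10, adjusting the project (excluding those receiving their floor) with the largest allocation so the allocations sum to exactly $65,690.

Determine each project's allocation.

Guaranteed amounts: Thornfield Interchange $34,000; West Bridge $21,000. Residual $10,690.
Residual split over remaining lane-miles 137.5: North Greenway 7,494.66 → $7,490; Pioneer Corridor 3,195.34 → $3,200.

Thornfield Interchange: $34,000 | North Greenway: $7,490 | Pioneer Corridor: $3,200 | West Bridge: $21,000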